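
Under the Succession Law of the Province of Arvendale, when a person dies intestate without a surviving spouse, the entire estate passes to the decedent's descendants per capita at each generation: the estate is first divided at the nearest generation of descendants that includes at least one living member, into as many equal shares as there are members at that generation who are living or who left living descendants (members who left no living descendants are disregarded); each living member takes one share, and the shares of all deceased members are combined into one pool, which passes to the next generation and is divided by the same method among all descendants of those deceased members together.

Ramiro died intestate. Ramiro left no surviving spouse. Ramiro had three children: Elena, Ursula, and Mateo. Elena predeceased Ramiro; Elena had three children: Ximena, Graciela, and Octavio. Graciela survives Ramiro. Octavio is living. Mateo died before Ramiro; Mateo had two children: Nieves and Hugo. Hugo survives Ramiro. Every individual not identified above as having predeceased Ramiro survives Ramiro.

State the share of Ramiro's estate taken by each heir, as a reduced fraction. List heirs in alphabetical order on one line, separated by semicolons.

Graciela 2/15; Hugo 2/15; Nieves 2/15; Octavio 2/15; Ursula 1/3; Ximena 2/15

There is no surviving spouse, so the entire estate passes to Ramiro's descendants per capita at each generation.
At generation 1 (Elena, Ursula, Mateo) there are 3 shares of (1)/3 = 1/3 each.
Living: Ursula — each takes 1/3.
Deceased: Elena and Mateo. Their combined 2/3 is pooled and carried to generation 2.
At generation 2 (Ximena, Graciela, Octavio, Nieves, Hugo) there are 5 shares of (2/3)/5 = 2/15 each.
Living: Ximena, Graciela, Octavio, Nieves, and Hugo — each takes 2/15.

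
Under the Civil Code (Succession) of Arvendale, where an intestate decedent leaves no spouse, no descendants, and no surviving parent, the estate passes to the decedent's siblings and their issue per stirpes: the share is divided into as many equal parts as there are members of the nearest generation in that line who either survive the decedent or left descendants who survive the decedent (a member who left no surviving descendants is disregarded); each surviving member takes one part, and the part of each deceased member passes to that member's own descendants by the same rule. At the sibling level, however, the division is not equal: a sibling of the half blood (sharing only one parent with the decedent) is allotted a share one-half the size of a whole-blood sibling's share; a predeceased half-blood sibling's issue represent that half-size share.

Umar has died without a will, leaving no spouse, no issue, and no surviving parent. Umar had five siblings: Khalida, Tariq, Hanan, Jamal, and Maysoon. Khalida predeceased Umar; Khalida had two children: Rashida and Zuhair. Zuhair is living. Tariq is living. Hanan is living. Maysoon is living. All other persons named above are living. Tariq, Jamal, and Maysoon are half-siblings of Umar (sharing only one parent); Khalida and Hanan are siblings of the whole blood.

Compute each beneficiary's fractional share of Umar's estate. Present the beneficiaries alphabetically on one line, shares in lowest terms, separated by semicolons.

Hanan 2/7; Jamal 1/7; Maysoon 1/7; Rashida 1/7; Tariq 1/7; Zuhair 1/7

No spouse, descendants, or parent survives, so the estate passes to Umar's siblings per stirpes.
Half-blood siblings count for one-half the weight of whole-blood siblings at the initial division.
Dividing 1 in proportion to weights (total weight 7/2): Khalida (weight 1) → 2/7; Tariq (weight 1/2) → 1/7; Hanan (weight 1) → 2/7; Jamal (weight 1/2) → 1/7; Maysoon (weight 1/2) → 1/7.
Khalida predeceased; the 2/7 allotted to Khalida's branch passes to Khalida's issue by representation.
The 2/7 is divided into 2 equal shares of 1/7 among Rashida, Zuhair.
Rashida is living and takes 1/7.
Zuhair is living and takes 1/7.
Tariq is living and takes 1/7.
Hanan is living and takes 2/7.
Jamal is living and takes 1/7.
Maysoon is living and takes 1/7.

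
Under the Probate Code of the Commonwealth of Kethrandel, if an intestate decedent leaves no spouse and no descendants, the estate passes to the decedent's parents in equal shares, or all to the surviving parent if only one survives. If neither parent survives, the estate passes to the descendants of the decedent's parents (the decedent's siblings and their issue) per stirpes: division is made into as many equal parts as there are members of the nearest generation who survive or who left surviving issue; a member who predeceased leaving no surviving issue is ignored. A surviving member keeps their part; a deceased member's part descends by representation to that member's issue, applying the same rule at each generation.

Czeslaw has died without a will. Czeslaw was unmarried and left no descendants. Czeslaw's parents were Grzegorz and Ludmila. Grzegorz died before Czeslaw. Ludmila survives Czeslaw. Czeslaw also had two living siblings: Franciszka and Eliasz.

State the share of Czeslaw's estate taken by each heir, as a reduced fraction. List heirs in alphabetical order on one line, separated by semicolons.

Only one parent, Ludmila, survives, so Ludmila takes the entire estate. The siblings take nothing because a surviving parent has priority.

Ludmila 1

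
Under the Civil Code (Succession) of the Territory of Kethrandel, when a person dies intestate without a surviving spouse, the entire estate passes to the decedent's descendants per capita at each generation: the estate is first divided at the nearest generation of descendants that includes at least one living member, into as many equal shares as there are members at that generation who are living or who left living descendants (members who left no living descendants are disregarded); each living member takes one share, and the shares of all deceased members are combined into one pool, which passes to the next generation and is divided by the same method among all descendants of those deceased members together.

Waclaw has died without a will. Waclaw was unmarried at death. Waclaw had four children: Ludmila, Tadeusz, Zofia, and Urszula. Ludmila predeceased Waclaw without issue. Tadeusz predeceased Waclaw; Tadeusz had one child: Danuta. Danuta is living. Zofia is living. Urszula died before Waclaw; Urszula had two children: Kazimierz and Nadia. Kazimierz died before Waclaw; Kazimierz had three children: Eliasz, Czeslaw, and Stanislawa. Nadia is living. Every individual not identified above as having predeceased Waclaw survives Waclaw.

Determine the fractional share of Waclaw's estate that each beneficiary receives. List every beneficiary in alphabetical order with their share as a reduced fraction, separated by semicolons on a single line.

There is no surviving spouse, so the entire estate passes to Waclaw's descendants per capita at each generation.
At generation 1 (Tadeusz, Zofia, Urszula) there are 3 shares of (1)/3 = 1/3 each.
Living: Zofia — each takes 1/3.
Deceased: Tadeusz and Urszula. Their combined 2/3 is pooled and carried to generation 2.
At generation 2 (Danuta, Kazimierz, Nadia) there are 3 shares of (2/3)/3 = 2/9 each.
Living: Danuta and Nadia — each takes 2/9.
Deceased: Kazimierz. That 2/9 share is carried to generation 3.
At generation 3 (Eliasz, Czeslaw, Stanislawa) there are 3 shares of (2/9)/3 = 2/27 each.
Living: Eliasz, Czeslaw, and Stanislawa — each takes 2/27.

Czeslaw 2/27; Danuta 2/9; Eliasz 2/27; Nadia 2/9; Stanislawa 2/27; Zofia 1/3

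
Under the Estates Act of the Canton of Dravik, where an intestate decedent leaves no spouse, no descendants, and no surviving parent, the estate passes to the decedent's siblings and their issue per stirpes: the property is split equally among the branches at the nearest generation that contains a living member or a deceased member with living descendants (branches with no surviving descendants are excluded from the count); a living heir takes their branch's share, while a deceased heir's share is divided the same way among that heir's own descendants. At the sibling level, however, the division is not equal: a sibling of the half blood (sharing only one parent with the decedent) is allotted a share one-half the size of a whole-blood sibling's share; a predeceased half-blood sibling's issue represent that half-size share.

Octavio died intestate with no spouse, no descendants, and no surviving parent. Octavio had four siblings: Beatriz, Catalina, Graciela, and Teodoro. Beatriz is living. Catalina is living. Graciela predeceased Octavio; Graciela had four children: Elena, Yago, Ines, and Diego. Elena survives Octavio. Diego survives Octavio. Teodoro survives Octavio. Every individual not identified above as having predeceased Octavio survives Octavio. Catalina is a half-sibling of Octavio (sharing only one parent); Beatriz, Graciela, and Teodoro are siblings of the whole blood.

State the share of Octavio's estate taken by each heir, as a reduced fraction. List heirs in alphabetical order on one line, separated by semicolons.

No spouse, descendants, or parent survives, so the estate passes to Octavio's siblings per stirpes.
Half-blood siblings count for one-half the weight of whole-blood siblings at the initial division.
Dividing 1 in proportion to weights (total weight 7/2): Beatriz (weight 1) → 2/7; Catalina (weight 1/2) → 1/7; Graciela (weight 1) → 2/7; Teodoro (weight 1) → 2/7.
Beatriz is living and takes 2/7.
Catalina is living and takes 1/7.
Graciela predeceased; the 2/7 allotted to Graciela's branch passes to Graciela's issue by representation.
The 2/7 is divided into 4 equal shares of 1/14 among Elena, Yago, Ines, Diego.
Elena is living and takes 1/14.
Yago is living and takes 1/14.
Ines is living and takes 1/14.
Diego is living and takes 1/14.
Teodoro is living and takes 2/7.

Beatriz 2/7; Catalina 1/7; Diego 1/14; Elena 1/14; Ines 1/14; Teodoro 2/7; Yago 1/14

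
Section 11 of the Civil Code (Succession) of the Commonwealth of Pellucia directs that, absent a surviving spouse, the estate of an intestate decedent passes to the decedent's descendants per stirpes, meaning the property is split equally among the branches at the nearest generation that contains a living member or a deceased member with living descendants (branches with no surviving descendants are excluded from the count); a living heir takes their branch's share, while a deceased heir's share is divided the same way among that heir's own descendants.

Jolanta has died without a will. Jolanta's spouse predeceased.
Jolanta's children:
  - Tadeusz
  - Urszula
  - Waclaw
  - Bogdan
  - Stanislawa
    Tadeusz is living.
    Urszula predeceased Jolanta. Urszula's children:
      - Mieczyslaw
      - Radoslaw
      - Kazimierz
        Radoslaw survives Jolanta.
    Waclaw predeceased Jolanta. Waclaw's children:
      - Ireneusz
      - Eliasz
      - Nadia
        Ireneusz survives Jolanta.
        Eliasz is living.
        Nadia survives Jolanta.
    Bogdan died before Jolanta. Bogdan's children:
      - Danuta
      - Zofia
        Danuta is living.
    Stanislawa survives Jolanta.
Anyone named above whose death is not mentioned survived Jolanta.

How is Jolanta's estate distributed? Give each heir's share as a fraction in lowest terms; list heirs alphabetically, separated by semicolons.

There is no surviving spouse, so the entire estate passes to Jolanta's descendants per stirpes.
The estate is divided into 5 equal shares of 1/5 among Tadeusz, Urszula, Waclaw, Bogdan, Stanislawa.
Tadeusz is living and takes 1/5.
Urszula predeceased; the 1/5 allotted to Urszula's branch passes to Urszula's issue by representation.
The 1/5 is divided into 3 equal shares of 1/15 among Mieczyslaw, Radoslaw, Kazimierz.
Mieczyslaw is living and takes 1/15.
Radoslaw is living and takes 1/15.
Kazimierz is living and takes 1/15.
Waclaw predeceased; the 1/5 allotted to Waclaw's branch passes to Waclaw's issue by representation.
The 1/5 is divided into 3 equal shares of 1/15 among Ireneusz, Eliasz, Nadia.
Ireneusz is living and takes 1/15.
Eliasz is living and takes 1/15.
Nadia is living and takes 1/15.
Bogdan predeceased; the 1/5 allotted to Bogdan's branch passes to Bogdan's issue by representation.
The 1/5 is divided into 2 equal shares of 1/10 among Danuta, Zofia.
Danuta is living and takes 1/10.
Zofia is living and takes 1/10.
Stanislawa is living and takes 1/5.

Danuta 1/10; Eliasz 1/15; Ireneusz 1/15; Kazimierz 1/15; Mieczyslaw 1/15; Nadia 1/15; Radoslaw 1/15; Stanislawa 1/5; Tadeusz 1/5; Zofia 1/10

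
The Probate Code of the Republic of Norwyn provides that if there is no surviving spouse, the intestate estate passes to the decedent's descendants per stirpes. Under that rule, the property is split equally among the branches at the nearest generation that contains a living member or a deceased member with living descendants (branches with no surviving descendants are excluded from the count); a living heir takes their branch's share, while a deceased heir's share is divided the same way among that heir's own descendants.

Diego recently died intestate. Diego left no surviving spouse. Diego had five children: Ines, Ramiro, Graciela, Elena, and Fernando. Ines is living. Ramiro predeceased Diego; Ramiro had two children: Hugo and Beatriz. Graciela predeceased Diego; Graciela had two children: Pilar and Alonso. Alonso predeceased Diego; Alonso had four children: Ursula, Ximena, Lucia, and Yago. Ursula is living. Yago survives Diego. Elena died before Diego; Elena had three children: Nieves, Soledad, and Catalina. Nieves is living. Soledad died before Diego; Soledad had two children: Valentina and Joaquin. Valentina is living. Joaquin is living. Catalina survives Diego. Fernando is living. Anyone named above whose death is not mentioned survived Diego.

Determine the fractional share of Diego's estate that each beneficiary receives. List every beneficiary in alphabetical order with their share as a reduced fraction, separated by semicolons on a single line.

Beatriz 1/10; Catalina 1/15; Fernando 1/5; Hugo 1/10; Ines 1/5; Joaquin 1/30; Lucia 1/40; Nieves 1/15; Pilar 1/10; Ursula 1/40; Valentina 1/30; Ximena 1/40; Yago 1/40

There is no surviving spouse, so the entire estate passes to Diego's descendants per stirpes.
The estate is divided into 5 equal shares of 1/5 among Ines, Ramiro, Graciela, Elena, Fernando.
Ines is living and takes 1/5.
Ramiro predeceased; the 1/5 allotted to Ramiro's branch passes to Ramiro's issue by representation.
The 1/5 is divided into 2 equal shares of 1/10 among Hugo, Beatriz.
Hugo is living and takes 1/10.
Beatriz is living and takes 1/10.
Graciela predeceased; the 1/5 allotted to Graciela's branch passes to Graciela's issue by representation.
The 1/5 is divided into 2 equal shares of 1/10 among Pilar, Alonso.
Pilar is living and takes 1/10.
Alonso predeceased; the 1/10 allotted to Alonso's branch passes to Alonso's issue by representation.
The 1/10 is divided into 4 equal shares of 1/40 among Ursula, Ximena, Lucia, Yago.
Ursula is living and takes 1/40.
Ximena is living and takes 1/40.
Lucia is living and takes 1/40.
Yago is living and takes 1/40.
Elena predeceased; the 1/5 allotted to Elena's branch passes to Elena's issue by representation.
The 1/5 is divided into 3 equal shares of 1/15 among Nieves, Soledad, Catalina.
Nieves is living and takes 1/15.
Soledad predeceased; the 1/15 allotted to Soledad's branch passes to Soledad's issue by representation.
The 1/15 is divided into 2 equal shares of 1/30 among Valentina, Joaquin.
Valentina is living and takes 1/30.
Joaquin is living and takes 1/30.
Catalina is living and takes 1/15.
Fernando is living and takes 1/5.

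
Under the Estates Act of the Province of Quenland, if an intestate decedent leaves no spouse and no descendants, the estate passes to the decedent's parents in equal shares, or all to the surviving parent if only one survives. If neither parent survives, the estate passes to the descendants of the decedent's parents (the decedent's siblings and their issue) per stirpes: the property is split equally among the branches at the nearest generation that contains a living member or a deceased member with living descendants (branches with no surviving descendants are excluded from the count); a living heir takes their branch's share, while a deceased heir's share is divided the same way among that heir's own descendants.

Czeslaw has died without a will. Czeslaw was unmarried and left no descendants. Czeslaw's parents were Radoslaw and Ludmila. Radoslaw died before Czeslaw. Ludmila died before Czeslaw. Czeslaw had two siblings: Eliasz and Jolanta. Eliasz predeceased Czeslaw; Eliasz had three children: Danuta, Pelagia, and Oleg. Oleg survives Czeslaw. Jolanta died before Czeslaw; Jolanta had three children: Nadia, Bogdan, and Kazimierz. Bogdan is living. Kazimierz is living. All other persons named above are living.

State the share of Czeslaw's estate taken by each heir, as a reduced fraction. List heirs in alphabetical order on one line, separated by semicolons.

Bogdan 1/6; Danuta 1/6; Kazimierz 1/6; Nadia 1/6; Oleg 1/6; Pelagia 1/6

Neither parent survives and there are no descendants, so the estate passes to Czeslaw's siblings and their issue per stirpes.
The estate is divided into 2 equal shares of 1/2 among Eliasz, Jolanta.
Eliasz predeceased; the 1/2 allotted to Eliasz's branch passes to Eliasz's issue by representation.
The 1/2 is divided into 3 equal shares of 1/6 among Danuta, Pelagia, Oleg.
Danuta is living and takes 1/6.
Pelagia is living and takes 1/6.
Oleg is living and takes 1/6.
Jolanta predeceased; the 1/2 allotted to Jolanta's branch passes to Jolanta's issue by representation.
The 1/2 is divided into 3 equal shares of 1/6 among Nadia, Bogdan, Kazimierz.
Nadia is living and takes 1/6.
Bogdan is living and takes 1/6.
Kazimierz is living and takes 1/6.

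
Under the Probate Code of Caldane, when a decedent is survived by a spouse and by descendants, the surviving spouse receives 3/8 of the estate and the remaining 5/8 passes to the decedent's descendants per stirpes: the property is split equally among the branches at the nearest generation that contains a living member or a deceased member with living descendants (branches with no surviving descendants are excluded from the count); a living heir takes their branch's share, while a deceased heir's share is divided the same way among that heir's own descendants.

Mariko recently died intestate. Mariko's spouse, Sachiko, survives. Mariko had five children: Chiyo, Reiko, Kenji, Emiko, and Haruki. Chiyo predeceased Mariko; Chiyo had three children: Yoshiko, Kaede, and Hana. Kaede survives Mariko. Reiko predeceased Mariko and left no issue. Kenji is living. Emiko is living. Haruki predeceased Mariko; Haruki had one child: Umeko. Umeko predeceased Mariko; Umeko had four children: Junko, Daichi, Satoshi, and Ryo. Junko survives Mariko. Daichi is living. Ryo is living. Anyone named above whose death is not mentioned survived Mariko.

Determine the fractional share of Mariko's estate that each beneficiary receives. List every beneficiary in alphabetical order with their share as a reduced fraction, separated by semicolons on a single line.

Daichi 5/128; Emiko 5/32; Hana 5/96; Junko 5/128; Kaede 5/96; Kenji 5/32; Ryo 5/128; Sachiko 3/8; Satoshi 5/128; Yoshiko 5/96

Sachiko, as surviving spouse, takes 3/8.
The remaining 5/8 passes to Mariko's descendants per stirpes.
Reiko left no surviving issue, so that branch lapses and is disregarded.
The 5/8 is divided into 4 equal shares of 5/32 among Chiyo, Kenji, Emiko, Haruki.
Chiyo predeceased; the 5/32 allotted to Chiyo's branch passes to Chiyo's issue by representation.
The 5/32 is divided into 3 equal shares of 5/96 among Yoshiko, Kaede, Hana.
Yoshiko is living and takes 5/96.
Kaede is living and takes 5/96.
Hana is living and takes 5/96.
Kenji is living and takes 5/32.
Emiko is living and takes 5/32.
Haruki predeceased; the 5/32 allotted to Haruki's branch passes to Haruki's issue by representation.
Umeko's line is the sole branch at this level, so the full 5/32 passes to Umeko's issue by representation.
The 5/32 is divided into 4 equal shares of 5/128 among Junko, Daichi, Satoshi, Ryo.
Junko is living and takes 5/128.
Daichi is living and takes 5/128.
Satoshi is living and takes 5/128.
Ryo is living and takes 5/128.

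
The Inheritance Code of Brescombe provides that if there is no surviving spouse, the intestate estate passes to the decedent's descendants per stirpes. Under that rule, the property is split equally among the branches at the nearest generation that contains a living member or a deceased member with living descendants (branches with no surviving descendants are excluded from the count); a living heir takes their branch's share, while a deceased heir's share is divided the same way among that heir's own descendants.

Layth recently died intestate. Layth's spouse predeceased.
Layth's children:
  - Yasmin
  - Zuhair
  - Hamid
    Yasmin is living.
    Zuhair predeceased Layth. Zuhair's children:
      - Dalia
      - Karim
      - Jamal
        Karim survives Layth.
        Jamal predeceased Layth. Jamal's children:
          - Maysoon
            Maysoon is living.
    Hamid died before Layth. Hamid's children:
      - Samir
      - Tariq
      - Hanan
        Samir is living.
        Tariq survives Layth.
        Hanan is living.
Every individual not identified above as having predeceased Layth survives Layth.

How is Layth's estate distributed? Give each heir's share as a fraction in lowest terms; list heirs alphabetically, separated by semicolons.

Dalia 1/9; Hanan 1/9; Karim 1/9; Maysoon 1/9; Samir 1/9; Tariq 1/9; Yasmin 1/3

There is no surviving spouse, so the entire estate passes to Layth's descendants per stirpes.
The estate is divided into 3 equal shares of 1/3 among Yasmin, Zuhair, Hamid.
Yasmin is living and takes 1/3.
Zuhair predeceased; the 1/3 allotted to Zuhair's branch passes to Zuhair's issue by representation.
The 1/3 is divided into 3 equal shares of 1/9 among Dalia, Karim, Jamal.
Dalia is living and takes 1/9.
Karim is living and takes 1/9.
Jamal predeceased; the 1/9 allotted to Jamal's branch passes to Jamal's issue by representation.
Maysoon is the sole taker at this level and receives the full 1/9.
Hamid predeceased; the 1/3 allotted to Hamid's branch passes to Hamid's issue by representation.
The 1/3 is divided into 3 equal shares of 1/9 among Samir, Tariq, Hanan.
Samir is living and takes 1/9.
Tariq is living and takes 1/9.
Hanan is living and takes 1/9.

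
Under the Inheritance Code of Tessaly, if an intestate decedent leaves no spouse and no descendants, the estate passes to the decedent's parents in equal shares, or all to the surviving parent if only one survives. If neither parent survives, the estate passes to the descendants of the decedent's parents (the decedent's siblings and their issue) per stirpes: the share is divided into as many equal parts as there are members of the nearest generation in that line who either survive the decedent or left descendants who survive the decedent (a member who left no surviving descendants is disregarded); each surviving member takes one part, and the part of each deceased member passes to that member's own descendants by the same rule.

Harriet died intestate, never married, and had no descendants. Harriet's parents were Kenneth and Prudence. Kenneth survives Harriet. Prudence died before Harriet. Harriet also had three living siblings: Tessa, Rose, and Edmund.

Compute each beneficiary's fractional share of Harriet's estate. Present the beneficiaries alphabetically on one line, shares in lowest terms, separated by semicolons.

Kenneth 1

Only one parent, Kenneth, survives, so Kenneth takes the entire estate. The siblings take nothing because a surviving parent has priority.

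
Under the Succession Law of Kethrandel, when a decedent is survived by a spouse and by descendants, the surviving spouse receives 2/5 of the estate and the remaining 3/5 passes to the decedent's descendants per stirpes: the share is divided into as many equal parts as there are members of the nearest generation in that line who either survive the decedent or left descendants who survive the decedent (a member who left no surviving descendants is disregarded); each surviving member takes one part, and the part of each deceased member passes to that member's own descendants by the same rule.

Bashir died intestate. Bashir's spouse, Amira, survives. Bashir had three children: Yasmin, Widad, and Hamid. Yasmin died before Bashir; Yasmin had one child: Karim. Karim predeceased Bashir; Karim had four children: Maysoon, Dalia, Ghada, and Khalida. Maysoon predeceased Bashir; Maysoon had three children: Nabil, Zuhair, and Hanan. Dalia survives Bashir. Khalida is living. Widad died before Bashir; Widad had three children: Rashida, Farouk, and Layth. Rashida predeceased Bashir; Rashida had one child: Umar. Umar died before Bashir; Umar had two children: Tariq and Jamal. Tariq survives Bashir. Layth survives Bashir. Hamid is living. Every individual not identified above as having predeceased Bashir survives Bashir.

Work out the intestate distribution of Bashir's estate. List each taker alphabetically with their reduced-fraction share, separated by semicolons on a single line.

Amira 2/5; Dalia 1/20; Farouk 1/15; Ghada 1/20; Hamid 1/5; Hanan 1/60; Jamal 1/30; Khalida 1/20; Layth 1/15; Nabil 1/60; Tariq 1/30; Zuhair 1/60

Amira, as surviving spouse, takes 2/5.
The remaining 3/5 passes to Bashir's descendants per stirpes.
The 3/5 is divided into 3 equal shares of 1/5 among Yasmin, Widad, Hamid.
Yasmin predeceased; the 1/5 allotted to Yasmin's branch passes to Yasmin's issue by representation.
Karim's line is the sole branch at this level, so the full 1/5 passes to Karim's issue by representation.
The 1/5 is divided into 4 equal shares of 1/20 among Maysoon, Dalia, Ghada, Khalida.
Maysoon predeceased; the 1/20 allotted to Maysoon's branch passes to Maysoon's issue by representation.
The 1/20 is divided into 3 equal shares of 1/60 among Nabil, Zuhair, Hanan.
Nabil is living and takes 1/60.
Zuhair is living and takes 1/60.
Hanan is living and takes 1/60.
Dalia is living and takes 1/20.
Ghada is living and takes 1/20.
Khalida is living and takes 1/20.
Widad predeceased; the 1/5 allotted to Widad's branch passes to Widad's issue by representation.
The 1/5 is divided into 3 equal shares of 1/15 among Rashida, Farouk, Layth.
Rashida predeceased; the 1/15 allotted to Rashida's branch passes to Rashida's issue by representation.
Umar's line is the sole branch at this level, so the full 1/15 passes to Umar's issue by representation.
The 1/15 is divided into 2 equal shares of 1/30 among Tariq, Jamal.
Tariq is living and takes 1/30.
Jamal is living and takes 1/30.
Farouk is living and takes 1/15.
Layth is living and takes 1/15.
Hamid is living and takes 1/5.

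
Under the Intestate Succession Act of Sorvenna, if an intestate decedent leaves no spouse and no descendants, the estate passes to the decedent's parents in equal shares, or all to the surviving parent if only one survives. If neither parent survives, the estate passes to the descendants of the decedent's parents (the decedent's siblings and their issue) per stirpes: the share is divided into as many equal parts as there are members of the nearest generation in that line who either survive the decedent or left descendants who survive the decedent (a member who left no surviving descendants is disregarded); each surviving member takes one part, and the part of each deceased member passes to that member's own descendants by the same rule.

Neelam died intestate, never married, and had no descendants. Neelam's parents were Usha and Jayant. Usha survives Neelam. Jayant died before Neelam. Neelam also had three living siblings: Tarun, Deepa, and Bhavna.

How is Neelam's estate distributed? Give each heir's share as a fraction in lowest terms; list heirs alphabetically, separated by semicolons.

Only one parent, Usha, survives, so Usha takes the entire estate. The siblings take nothing because a surviving parent has priority.

Usha 1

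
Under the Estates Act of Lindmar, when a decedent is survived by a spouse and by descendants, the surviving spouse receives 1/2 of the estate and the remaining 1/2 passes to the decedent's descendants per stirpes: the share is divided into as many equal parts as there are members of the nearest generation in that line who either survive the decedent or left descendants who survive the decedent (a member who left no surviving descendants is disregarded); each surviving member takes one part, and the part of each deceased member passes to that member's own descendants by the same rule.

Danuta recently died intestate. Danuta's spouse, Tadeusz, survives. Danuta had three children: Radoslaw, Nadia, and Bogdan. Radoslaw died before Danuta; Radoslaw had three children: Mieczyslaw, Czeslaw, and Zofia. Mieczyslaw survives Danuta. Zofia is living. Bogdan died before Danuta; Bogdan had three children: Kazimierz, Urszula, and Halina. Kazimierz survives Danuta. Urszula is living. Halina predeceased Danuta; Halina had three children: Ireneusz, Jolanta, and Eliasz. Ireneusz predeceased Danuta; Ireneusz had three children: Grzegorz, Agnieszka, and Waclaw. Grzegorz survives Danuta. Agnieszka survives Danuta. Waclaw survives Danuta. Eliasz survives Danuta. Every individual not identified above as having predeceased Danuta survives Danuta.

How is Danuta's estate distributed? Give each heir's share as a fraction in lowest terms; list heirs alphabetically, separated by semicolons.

Agnieszka 1/162; Czeslaw 1/18; Eliasz 1/54; Grzegorz 1/162; Jolanta 1/54; Kazimierz 1/18; Mieczyslaw 1/18; Nadia 1/6; Tadeusz 1/2; Urszula 1/18; Waclaw 1/162; Zofia 1/18

Tadeusz, as surviving spouse, takes 1/2.
The remaining 1/2 passes to Danuta's descendants per stirpes.
The 1/2 is divided into 3 equal shares of 1/6 among Radoslaw, Nadia, Bogdan.
Radoslaw predeceased; the 1/6 allotted to Radoslaw's branch passes to Radoslaw's issue by representation.
The 1/6 is divided into 3 equal shares of 1/18 among Mieczyslaw, Czeslaw, Zofia.
Mieczyslaw is living and takes 1/18.
Czeslaw is living and takes 1/18.
Zofia is living and takes 1/18.
Nadia is living and takes 1/6.
Bogdan predeceased; the 1/6 allotted to Bogdan's branch passes to Bogdan's issue by representation.
The 1/6 is divided into 3 equal shares of 1/18 among Kazimierz, Urszula, Halina.
Kazimierz is living and takes 1/18.
Urszula is living and takes 1/18.
Halina predeceased; the 1/18 allotted to Halina's branch passes to Halina's issue by representation.
The 1/18 is divided into 3 equal shares of 1/54 among Ireneusz, Jolanta, Eliasz.
Ireneusz predeceased; the 1/54 allotted to Ireneusz's branch passes to Ireneusz's issue by representation.
The 1/54 is divided into 3 equal shares of 1/162 among Grzegorz, Agnieszka, Waclaw.
Grzegorz is living and takes 1/162.
Agnieszka is living and takes 1/162.
Waclaw is living and takes 1/162.
Jolanta is living and takes 1/54.
Eliasz is living and takes 1/54.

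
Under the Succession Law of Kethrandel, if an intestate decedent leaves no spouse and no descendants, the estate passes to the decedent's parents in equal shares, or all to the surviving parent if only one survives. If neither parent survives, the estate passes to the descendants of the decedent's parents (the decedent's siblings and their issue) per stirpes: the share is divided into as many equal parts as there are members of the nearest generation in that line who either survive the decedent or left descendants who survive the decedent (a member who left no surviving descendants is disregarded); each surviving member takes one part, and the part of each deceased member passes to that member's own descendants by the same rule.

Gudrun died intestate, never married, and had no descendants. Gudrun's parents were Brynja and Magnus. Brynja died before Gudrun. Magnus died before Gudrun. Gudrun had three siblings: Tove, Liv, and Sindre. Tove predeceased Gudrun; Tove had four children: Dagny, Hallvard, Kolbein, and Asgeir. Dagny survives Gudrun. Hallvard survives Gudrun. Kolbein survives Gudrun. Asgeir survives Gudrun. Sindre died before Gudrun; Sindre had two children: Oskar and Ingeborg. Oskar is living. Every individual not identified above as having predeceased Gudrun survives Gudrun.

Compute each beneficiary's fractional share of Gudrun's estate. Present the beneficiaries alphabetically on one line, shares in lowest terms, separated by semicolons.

Asgeir 1/12; Dagny 1/12; Hallvard 1/12; Ingeborg 1/6; Kolbein 1/12; Liv 1/3; Oskar 1/6

Neither parent survives and there are no descendants, so the estate passes to Gudrun's siblings and their issue per stirpes.
The estate is divided into 3 equal shares of 1/3 among Tove, Liv, Sindre.
Tove predeceased; the 1/3 allotted to Tove's branch passes to Tove's issue by representation.
The 1/3 is divided into 4 equal shares of 1/12 among Dagny, Hallvard, Kolbein, Asgeir.
Dagny is living and takes 1/12.
Hallvard is living and takes 1/12.
Kolbein is living and takes 1/12.
Asgeir is living and takes 1/12.
Liv is living and takes 1/3.
Sindre predeceased; the 1/3 allotted to Sindre's branch passes to Sindre's issue by representation.
The 1/3 is divided into 2 equal shares of 1/6 among Oskar, Ingeborg.
Oskar is living and takes 1/6.
Ingeborg is living and takes 1/6.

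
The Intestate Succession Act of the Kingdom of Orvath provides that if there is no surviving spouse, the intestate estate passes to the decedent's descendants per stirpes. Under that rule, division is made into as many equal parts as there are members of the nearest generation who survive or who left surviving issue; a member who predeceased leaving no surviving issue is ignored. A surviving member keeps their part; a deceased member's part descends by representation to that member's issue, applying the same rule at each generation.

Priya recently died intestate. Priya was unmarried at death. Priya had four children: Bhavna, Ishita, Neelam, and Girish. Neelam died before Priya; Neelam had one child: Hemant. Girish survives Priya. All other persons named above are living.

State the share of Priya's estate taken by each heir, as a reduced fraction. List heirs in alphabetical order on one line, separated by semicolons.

Bhavna 1/4; Girish 1/4; Hemant 1/4; Ishita 1/4

There is no surviving spouse, so the entire estate passes to Priya's descendants per stirpes.
The estate is divided into 4 equal shares of 1/4 among Bhavna, Ishita, Neelam, Girish.
Bhavna is living and takes 1/4.
Ishita is living and takes 1/4.
Neelam predeceased; the 1/4 allotted to Neelam's branch passes to Neelam's issue by representation.
Hemant is the sole taker at this level and receives the full 1/4.
Girish is living and takes 1/4.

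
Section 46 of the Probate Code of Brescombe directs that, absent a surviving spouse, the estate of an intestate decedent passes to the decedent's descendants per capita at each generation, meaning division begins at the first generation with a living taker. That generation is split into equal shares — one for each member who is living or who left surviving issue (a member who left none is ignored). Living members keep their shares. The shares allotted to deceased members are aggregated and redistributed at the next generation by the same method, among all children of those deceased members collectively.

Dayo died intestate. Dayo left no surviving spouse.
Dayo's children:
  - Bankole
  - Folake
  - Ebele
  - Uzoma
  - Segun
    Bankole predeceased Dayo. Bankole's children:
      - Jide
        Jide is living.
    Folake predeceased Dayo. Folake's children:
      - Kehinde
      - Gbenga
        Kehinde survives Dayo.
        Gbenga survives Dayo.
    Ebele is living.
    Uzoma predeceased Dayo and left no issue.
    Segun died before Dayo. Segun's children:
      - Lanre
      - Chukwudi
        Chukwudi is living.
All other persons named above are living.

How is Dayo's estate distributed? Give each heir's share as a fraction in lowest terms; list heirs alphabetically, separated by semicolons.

Chukwudi 3/20; Ebele 1/4; Gbenga 3/20; Jide 3/20; Kehinde 3/20; Lanre 3/20

There is no surviving spouse, so the entire estate passes to Dayo's descendants per capita at each generation.
At generation 1 (Bankole, Folake, Ebele, Segun) there are 4 shares of (1)/4 = 1/4 each.
Living: Ebele — each takes 1/4.
Deceased: Bankole, Folake, and Segun. Their combined 3/4 is pooled and carried to generation 2.
At generation 2 (Jide, Kehinde, Gbenga, Lanre, Chukwudi) there are 5 shares of (3/4)/5 = 3/20 each.
Living: Jide, Kehinde, Gbenga, Lanre, and Chukwudi — each takes 3/20.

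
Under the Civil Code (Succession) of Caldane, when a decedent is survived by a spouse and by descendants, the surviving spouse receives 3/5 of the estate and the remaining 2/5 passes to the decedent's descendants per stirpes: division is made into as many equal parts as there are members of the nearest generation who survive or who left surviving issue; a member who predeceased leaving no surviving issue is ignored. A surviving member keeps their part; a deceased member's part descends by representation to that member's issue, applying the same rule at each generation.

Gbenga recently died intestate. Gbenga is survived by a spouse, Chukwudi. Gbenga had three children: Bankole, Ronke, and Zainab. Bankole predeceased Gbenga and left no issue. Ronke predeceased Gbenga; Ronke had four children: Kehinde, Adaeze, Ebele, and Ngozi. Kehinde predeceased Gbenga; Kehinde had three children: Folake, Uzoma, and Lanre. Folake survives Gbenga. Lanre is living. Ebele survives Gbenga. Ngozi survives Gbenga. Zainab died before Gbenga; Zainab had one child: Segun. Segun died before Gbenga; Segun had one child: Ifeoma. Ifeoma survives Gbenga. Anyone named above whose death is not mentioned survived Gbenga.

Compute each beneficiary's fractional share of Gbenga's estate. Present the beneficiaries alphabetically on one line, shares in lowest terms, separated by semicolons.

Chukwudi, as surviving spouse, takes 3/5.
The remaining 2/5 passes to Gbenga's descendants per stirpes.
Bankole left no surviving issue, so that branch lapses and is disregarded.
The 2/5 is divided into 2 equal shares of 1/5 among Ronke, Zainab.
Ronke predeceased; the 1/5 allotted to Ronke's branch passes to Ronke's issue by representation.
The 1/5 is divided into 4 equal shares of 1/20 among Kehinde, Adaeze, Ebele, Ngozi.
Kehinde predeceased; the 1/20 allotted to Kehinde's branch passes to Kehinde's issue by representation.
The 1/20 is divided into 3 equal shares of 1/60 among Folake, Uzoma, Lanre.
Folake is living and takes 1/60.
Uzoma is living and takes 1/60.
Lanre is living and takes 1/60.
Adaeze is living and takes 1/20.
Ebele is living and takes 1/20.
Ngozi is living and takes 1/20.
Zainab predeceased; the 1/5 allotted to Zainab's branch passes to Zainab's issue by representation.
Segun's line is the sole branch at this level, so the full 1/5 passes to Segun's issue by representation.
Ifeoma is the sole taker at this level and receives the full 1/5.

Adaeze 1/20; Chukwudi 3/5; Ebele 1/20; Folake 1/60; Ifeoma 1/5; Lanre 1/60; Ngozi 1/20; Uzoma 1/60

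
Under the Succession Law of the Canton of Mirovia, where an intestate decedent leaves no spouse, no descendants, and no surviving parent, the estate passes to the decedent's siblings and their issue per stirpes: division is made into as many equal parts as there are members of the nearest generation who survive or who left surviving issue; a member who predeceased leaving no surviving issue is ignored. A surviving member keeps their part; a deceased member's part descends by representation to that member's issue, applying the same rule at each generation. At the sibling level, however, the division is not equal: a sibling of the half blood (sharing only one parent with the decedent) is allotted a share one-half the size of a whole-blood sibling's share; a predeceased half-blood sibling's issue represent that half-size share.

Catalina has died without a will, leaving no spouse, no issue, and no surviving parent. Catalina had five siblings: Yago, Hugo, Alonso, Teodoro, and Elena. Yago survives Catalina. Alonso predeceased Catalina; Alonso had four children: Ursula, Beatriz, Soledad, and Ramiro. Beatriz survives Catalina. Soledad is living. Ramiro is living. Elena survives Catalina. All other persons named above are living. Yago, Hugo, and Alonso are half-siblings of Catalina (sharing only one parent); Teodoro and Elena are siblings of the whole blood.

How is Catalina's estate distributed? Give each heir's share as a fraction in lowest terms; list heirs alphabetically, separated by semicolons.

No spouse, descendants, or parent survives, so the estate passes to Catalina's siblings per stirpes.
Half-blood siblings count for one-half the weight of whole-blood siblings at the initial division.
Dividing 1 in proportion to weights (total weight 7/2): Yago (weight 1/2) → 1/7; Hugo (weight 1/2) → 1/7; Alonso (weight 1/2) → 1/7; Teodoro (weight 1) → 2/7; Elena (weight 1) → 2/7.
Yago is living and takes 1/7.
Hugo is living and takes 1/7.
Alonso predeceased; the 1/7 allotted to Alonso's branch passes to Alonso's issue by representation.
The 1/7 is divided into 4 equal shares of 1/28 among Ursula, Beatriz, Soledad, Ramiro.
Ursula is living and takes 1/28.
Beatriz is living and takes 1/28.
Soledad is living and takes 1/28.
Ramiro is living and takes 1/28.
Teodoro is living and takes 2/7.
Elena is living and takes 2/7.

Beatriz 1/28; Elena 2/7; Hugo 1/7; Ramiro 1/28; Soledad 1/28; Teodoro 2/7; Ursula 1/28; Yago 1/7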